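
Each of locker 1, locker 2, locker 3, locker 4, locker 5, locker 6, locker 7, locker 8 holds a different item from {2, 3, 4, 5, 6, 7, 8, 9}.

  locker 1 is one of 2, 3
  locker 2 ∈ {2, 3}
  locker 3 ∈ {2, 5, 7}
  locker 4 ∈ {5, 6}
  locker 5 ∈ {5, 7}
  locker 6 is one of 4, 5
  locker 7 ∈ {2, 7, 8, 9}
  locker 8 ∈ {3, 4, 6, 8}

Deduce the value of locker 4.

The 8 variables draw from only 8 values {2, 3, 4, 5, 6, 7, 8, 9}, so each is used; only locker 7 can be 9, hence locker 7 = 9.
Among the 7 still-open variables, 8 fits only locker 8 (and all 7 values in {2, 3, 4, 5, 6, 7, 8} must be used), so locker 8 = 8.
Among the 6 still-open variables, 4 fits only locker 6 (and all 6 values in {2, 3, 4, 5, 6, 7} must be used), so locker 6 = 4.
The 5 still-open variables draw from only 5 values {2, 3, 5, 6, 7}, so each is used; only locker 4 can be 6, hence locker 4 = 6.

6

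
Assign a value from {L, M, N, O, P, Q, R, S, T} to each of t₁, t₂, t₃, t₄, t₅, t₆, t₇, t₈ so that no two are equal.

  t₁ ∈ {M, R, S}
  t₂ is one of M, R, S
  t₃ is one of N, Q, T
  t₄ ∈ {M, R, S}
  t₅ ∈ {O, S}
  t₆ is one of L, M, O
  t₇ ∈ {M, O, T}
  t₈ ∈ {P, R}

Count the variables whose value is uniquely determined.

t₁, t₂, t₄ share exactly the 3 values {M, R, S}; by pigeonhole those values go to them, so strike M, R, S from t₅, t₆, t₇, t₈.
t₅'s domain is down to {O}, so t₅ = O. Remove O from t₆, t₇.
t₆ must be L (only option left).
t₇ has just one choice, so t₇ = T. Strike T from t₃.
t₈ must be P (only option left).
Determined: t₅=O, t₆=L, t₇=T, t₈=P. The other variables each still have more than one consistent value. That makes 4.

4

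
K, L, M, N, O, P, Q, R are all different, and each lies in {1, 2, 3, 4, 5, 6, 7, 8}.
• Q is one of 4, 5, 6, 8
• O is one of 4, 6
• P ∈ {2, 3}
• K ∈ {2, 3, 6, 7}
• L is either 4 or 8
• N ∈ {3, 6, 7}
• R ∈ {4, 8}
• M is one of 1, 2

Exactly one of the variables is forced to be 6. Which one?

Among the 8 variables, 1 fits only M (and all 8 values in {1, 2, 3, 4, 5, 6, 7, 8} must be used), so M = 1.
The 7 still-open variables draw from only 7 values {2, 3, 4, 5, 6, 7, 8}, so each is used; only Q can be 5, hence Q = 5.
The 2 variables L and R are confined to {4, 8}, which locks those values in; drop them from O.
So 6 goes to O.

O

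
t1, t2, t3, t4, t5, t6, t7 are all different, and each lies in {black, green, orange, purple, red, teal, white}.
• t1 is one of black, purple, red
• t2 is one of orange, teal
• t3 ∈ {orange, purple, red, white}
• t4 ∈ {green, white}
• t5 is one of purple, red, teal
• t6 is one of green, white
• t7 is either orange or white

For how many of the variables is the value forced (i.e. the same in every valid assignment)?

3

Among the 7 variables, black fits only t1 (and all 7 values in {black, green, orange, purple, red, teal, white} must be used), so t1 = black.
t4 and t6 between them cover only {green, white} — a naked pair. Remove those values from t3, t7.
That leaves t7 = orange. So t2, t3 can't be orange.
That leaves t2 = teal. Strike teal from t5.
Determined: t1=black, t2=teal, t7=orange. The other variables each still have more than one consistent value. That makes 3.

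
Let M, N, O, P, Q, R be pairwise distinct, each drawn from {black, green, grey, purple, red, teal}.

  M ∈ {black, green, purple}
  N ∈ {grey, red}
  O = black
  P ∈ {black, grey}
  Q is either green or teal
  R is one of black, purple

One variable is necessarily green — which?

O has just one choice, so O = black. Remove black from M, P, R.
P has just one choice, so P = grey. So N can't be grey.
That leaves R = purple. So M can't be purple.
So green goes to M.

M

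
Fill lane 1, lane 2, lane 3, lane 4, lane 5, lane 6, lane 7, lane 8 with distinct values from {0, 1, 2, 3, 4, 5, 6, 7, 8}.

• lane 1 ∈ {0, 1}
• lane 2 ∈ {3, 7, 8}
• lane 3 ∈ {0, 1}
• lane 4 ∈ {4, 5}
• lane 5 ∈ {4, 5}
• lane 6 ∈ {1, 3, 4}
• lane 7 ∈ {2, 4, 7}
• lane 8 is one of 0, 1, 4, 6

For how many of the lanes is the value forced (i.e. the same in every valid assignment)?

The 2 variables lane 1 and lane 3 are confined to {0, 1}, which locks those values in; drop them from lane 6, lane 8.
The 2 variables lane 4 and lane 5 are confined to {4, 5}, which locks those values in; drop them from lane 6, lane 7, lane 8.
That leaves lane 6 = 3. So lane 2 can't be 3.
lane 8 has just one choice, so lane 8 = 6.
Determined: lane 6=3, lane 8=6. The other lanes each still have more than one consistent value. That makes 2.

2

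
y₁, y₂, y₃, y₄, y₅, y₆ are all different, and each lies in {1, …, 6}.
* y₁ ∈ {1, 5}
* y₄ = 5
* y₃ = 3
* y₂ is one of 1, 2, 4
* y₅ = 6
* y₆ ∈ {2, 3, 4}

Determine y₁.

y₃'s domain is down to {3}, so y₃ = 3. Strike 3 from y₆.
y₄'s domain is down to {5}, so y₄ = 5. Strike 5 from y₁.
So y₁ = 1.

1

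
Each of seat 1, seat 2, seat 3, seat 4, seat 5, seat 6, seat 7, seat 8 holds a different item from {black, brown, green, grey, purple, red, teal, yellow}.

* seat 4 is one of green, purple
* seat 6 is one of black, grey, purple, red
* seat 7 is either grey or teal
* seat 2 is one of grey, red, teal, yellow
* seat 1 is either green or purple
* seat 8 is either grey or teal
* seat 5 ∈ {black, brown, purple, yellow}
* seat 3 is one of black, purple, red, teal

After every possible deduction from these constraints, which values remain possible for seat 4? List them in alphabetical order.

green, purple

The 8 variables draw from only 8 values {black, brown, green, grey, purple, red, teal, yellow}, so each is used; only seat 5 can be brown, hence seat 5 = brown.
The 7 still-open variables together cover exactly {black, green, grey, purple, red, teal, yellow} — 7 values for 7 variables — and yellow appears only in seat 2's list, so seat 2 = yellow.
seat 1 and seat 4 share exactly the 2 values {green, purple}; by pigeonhole those values go to them, so strike green, purple from seat 3, seat 6.
seat 7 and seat 8 share exactly the 2 values {grey, teal}; by pigeonhole those values go to them, so strike grey, teal from seat 3, seat 6.
No further eliminations apply; seat 4 can still be any of green, purple.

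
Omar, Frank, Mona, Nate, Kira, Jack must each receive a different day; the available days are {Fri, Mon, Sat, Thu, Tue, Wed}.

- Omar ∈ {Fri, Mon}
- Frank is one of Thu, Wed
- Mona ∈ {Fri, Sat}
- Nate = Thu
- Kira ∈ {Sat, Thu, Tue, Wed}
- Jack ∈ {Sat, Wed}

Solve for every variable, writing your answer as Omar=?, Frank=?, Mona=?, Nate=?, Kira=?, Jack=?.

Omar=Mon, Frank=Wed, Mona=Fri, Nate=Thu, Kira=Tue, Jack=Sat

Nate has just one choice, so Nate = Thu. Eliminate Thu elsewhere: Frank, Kira.
Frank has just one choice, so Frank = Wed. Eliminate Wed elsewhere: Kira, Jack.
Jack's domain is down to {Sat}, so Jack = Sat. So Mona, Kira can't be Sat.
Mona's domain is down to {Fri}, so Mona = Fri. Remove Fri from Omar.
That leaves Kira = Tue.
Omar must be Mon (only option left).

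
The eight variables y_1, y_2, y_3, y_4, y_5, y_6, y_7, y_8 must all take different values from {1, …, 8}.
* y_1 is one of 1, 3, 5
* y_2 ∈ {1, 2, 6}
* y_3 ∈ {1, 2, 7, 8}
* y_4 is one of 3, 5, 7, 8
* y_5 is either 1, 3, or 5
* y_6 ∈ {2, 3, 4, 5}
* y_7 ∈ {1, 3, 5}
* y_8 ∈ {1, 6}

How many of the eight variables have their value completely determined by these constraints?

3

Among the 8 variables, 4 fits only y_6 (and all 8 values in {1, 2, 3, 4, 5, 6, 7, 8} must be used), so y_6 = 4.
y_1, y_5, y_7 between them cover only {1, 3, 5} — a naked triple. Remove those values from y_2, y_3, y_4, y_8.
y_8 has just one choice, so y_8 = 6. Strike 6 from y_2.
y_2 must be 2 (only option left). Eliminate 2 elsewhere: y_3.
Determined: y_2=2, y_6=4, y_8=6. The other variables each still have more than one consistent value. That makes 3.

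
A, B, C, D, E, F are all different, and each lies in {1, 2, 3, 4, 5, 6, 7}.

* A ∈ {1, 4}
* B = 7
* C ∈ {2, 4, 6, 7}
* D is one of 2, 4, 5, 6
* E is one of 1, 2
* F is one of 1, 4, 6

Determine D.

B's domain is down to {7}, so B = 7. Remove 7 from C.
Among the 5 still-open variables, 5 fits only D (and all 5 values in {1, 2, 4, 5, 6} must be used), so D = 5.

5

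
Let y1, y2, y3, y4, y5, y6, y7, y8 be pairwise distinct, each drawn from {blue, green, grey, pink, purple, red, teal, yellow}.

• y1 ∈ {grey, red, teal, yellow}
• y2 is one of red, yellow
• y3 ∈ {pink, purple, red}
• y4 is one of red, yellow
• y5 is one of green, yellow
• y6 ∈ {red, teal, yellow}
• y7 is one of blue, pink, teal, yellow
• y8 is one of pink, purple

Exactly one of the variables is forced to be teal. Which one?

y6

The 8 variables draw from only 8 values {blue, green, grey, pink, purple, red, teal, yellow}, so each is used; only y7 can be blue, hence y7 = blue.
The 7 still-open variables together cover exactly {green, grey, pink, purple, red, teal, yellow} — 7 values for 7 variables — and green appears only in y5's list, so y5 = green.
The 6 still-open variables draw from only 6 values {grey, pink, purple, red, teal, yellow}, so each is used; only y1 can be grey, hence y1 = grey.
The 5 still-open variables together cover exactly {pink, purple, red, teal, yellow} — 5 values for 5 variables — and teal appears only in y6's list, so y6 = teal.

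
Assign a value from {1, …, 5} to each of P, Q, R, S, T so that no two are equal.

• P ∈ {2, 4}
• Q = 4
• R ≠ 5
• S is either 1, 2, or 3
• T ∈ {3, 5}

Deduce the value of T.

Q has just one choice, so Q = 4. Strike 4 from P, R.
P has just one choice, so P = 2. So R, S can't be 2.
The 3 still-open variables together cover exactly {1, 3, 5} — 3 values for 3 variables — and 5 appears only in T's list, so T = 5.

5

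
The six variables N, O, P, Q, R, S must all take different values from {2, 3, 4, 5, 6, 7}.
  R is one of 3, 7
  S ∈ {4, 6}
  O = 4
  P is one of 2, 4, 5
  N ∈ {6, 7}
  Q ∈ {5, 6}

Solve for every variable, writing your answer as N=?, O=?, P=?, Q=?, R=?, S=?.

N=7, O=4, P=2, Q=5, R=3, S=6

O must be 4 (only option left). Eliminate 4 elsewhere: P, S.
S has just one choice, so S = 6. So N, Q can't be 6.
N's domain is down to {7}, so N = 7. Strike 7 from R.
Q must be 5 (only option left). Remove 5 from P.
R must be 3 (only option left).
P's domain is down to {2}, so P = 2.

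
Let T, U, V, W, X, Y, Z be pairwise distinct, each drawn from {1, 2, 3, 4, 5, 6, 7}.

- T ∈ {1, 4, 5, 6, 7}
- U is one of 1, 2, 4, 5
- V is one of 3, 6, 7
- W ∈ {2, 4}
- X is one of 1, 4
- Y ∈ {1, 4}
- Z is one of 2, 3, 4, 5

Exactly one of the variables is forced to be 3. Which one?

X and Y between them cover only {1, 4} — a naked pair. Remove those values from T, U, W, Z.
W's domain is down to {2}, so W = 2. So U, Z can't be 2.
U's domain is down to {5}, so U = 5. Remove 5 from T, Z.
So 3 goes to Z.

Z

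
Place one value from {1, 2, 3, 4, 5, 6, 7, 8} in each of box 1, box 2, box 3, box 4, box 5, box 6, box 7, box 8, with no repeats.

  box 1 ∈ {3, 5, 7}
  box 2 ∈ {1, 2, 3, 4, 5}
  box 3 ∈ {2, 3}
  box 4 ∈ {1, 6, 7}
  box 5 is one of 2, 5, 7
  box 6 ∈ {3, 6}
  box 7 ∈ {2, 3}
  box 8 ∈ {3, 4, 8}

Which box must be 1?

The 8 variables draw from only 8 values {1, 2, 3, 4, 5, 6, 7, 8}, so each is used; only box 8 can be 8, hence box 8 = 8.
The 7 still-open variables together cover exactly {1, 2, 3, 4, 5, 6, 7} — 7 values for 7 variables — and 4 appears only in box 2's list, so box 2 = 4.
The 6 still-open variables together cover exactly {1, 2, 3, 5, 6, 7} — 6 values for 6 variables — and 1 appears only in box 4's list, so box 4 = 1.

box 4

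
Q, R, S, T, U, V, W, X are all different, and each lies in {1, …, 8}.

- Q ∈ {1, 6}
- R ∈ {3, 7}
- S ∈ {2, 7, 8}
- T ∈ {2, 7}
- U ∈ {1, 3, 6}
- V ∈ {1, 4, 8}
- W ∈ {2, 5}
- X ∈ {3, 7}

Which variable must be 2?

T

The 8 variables together cover exactly {1, 2, 3, 4, 5, 6, 7, 8} — 8 values for 8 variables — and 4 appears only in V's list, so V = 4.
Among the 7 still-open variables, 5 fits only W (and all 7 values in {1, 2, 3, 5, 6, 7, 8} must be used), so W = 5.
The 6 still-open variables together cover exactly {1, 2, 3, 6, 7, 8} — 6 values for 6 variables — and 8 appears only in S's list, so S = 8.
Among the 5 still-open variables, 2 fits only T (and all 5 values in {1, 2, 3, 6, 7} must be used), so T = 2.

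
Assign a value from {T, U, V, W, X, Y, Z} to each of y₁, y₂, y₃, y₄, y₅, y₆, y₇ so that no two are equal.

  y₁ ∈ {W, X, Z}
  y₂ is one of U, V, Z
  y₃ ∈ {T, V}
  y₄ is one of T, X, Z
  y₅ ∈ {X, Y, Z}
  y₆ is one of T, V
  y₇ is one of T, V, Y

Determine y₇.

Y

Among the 7 variables, U fits only y₂ (and all 7 values in {T, U, V, W, X, Y, Z} must be used), so y₂ = U.
The 6 still-open variables draw from only 6 values {T, V, W, X, Y, Z}, so each is used; only y₁ can be W, hence y₁ = W.
y₃ and y₆ between them cover only {T, V} — a naked pair. Remove those values from y₄, y₇.
So y₇ = Y.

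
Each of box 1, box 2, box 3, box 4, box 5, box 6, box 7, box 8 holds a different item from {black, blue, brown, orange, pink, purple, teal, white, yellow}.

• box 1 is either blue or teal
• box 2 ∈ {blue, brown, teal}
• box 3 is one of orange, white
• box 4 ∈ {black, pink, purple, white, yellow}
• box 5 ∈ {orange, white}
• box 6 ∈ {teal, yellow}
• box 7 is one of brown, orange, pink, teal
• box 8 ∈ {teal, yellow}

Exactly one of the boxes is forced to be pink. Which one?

The 2 variables box 3 and box 5 are confined to {orange, white}, which locks those values in; drop them from box 4, box 7.
box 6 and box 8 share exactly the 2 values {teal, yellow}; by pigeonhole those values go to them, so strike teal, yellow from box 1, box 2, box 4, box 7.
That leaves box 1 = blue. So box 2 can't be blue.
box 2's domain is down to {brown}, so box 2 = brown. So box 7 can't be brown.
So pink goes to box 7.

box 7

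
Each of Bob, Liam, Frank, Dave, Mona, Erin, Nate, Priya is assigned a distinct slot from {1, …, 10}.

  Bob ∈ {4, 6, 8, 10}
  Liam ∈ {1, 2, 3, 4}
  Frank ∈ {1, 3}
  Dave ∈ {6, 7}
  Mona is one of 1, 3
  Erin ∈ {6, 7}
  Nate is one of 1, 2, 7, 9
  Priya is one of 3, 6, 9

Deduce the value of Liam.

The 2 variables Frank and Mona are confined to {1, 3}, which locks those values in; drop them from Liam, Nate, Priya.
Dave and Erin share exactly the 2 values {6, 7}; by pigeonhole those values go to them, so strike 6, 7 from Bob, Nate, Priya.
Priya's domain is down to {9}, so Priya = 9. Eliminate 9 elsewhere: Nate.
Nate must be 2 (only option left). So Liam can't be 2.
So Liam = 4.

4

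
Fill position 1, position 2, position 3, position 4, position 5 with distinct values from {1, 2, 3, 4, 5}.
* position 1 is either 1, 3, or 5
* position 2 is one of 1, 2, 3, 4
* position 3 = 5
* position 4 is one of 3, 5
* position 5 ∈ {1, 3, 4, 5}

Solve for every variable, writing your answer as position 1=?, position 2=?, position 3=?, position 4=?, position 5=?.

position 3 must be 5 (only option left). Eliminate 5 elsewhere: position 1, position 4, position 5.
position 4 has just one choice, so position 4 = 3. Eliminate 3 elsewhere: position 1, position 2, position 5.
position 1 has just one choice, so position 1 = 1. Remove 1 from position 2, position 5.
position 5 must be 4 (only option left). Strike 4 from position 2.
position 2 has just one choice, so position 2 = 2.

position 1=1, position 2=2, position 3=5, position 4=3, position 5=4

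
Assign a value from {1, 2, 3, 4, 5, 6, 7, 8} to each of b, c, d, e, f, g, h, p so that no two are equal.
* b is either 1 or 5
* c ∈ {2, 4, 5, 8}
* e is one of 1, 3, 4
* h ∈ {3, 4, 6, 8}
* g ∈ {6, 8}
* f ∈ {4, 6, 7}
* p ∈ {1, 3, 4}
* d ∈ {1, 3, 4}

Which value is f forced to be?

The 8 variables together cover exactly {1, 2, 3, 4, 5, 6, 7, 8} — 8 values for 8 variables — and 2 appears only in c's list, so c = 2.
Among the 7 still-open variables, 5 fits only b (and all 7 values in {1, 3, 4, 5, 6, 7, 8} must be used), so b = 5.
The 6 still-open variables together cover exactly {1, 3, 4, 6, 7, 8} — 6 values for 6 variables — and 7 appears only in f's list, so f = 7.

7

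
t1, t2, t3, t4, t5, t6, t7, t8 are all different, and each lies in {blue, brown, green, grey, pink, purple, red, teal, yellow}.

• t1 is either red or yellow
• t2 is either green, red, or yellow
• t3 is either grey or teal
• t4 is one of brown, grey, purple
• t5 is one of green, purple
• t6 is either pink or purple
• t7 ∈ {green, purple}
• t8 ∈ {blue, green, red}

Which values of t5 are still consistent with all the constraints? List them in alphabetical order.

The 2 variables t5 and t7 are confined to {green, purple}, which locks those values in; drop them from t2, t4, t6, t8.
That leaves t6 = pink.
The 2 variables t1 and t2 are confined to {red, yellow}, which locks those values in; drop them from t8.
That leaves t8 = blue.
No further eliminations apply; t5 can still be any of green, purple.

green, purple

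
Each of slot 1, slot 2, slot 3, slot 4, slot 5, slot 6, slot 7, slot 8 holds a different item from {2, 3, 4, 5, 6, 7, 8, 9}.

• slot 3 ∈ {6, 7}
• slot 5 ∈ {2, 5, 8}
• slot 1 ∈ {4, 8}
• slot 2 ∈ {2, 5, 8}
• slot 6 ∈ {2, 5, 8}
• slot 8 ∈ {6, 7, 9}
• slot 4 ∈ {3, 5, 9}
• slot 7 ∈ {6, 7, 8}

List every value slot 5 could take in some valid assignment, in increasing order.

2, 5, 8

Among the 8 variables, 3 fits only slot 4 (and all 8 values in {2, 3, 4, 5, 6, 7, 8, 9} must be used), so slot 4 = 3.
Among the 7 still-open variables, 4 fits only slot 1 (and all 7 values in {2, 4, 5, 6, 7, 8, 9} must be used), so slot 1 = 4.
The 6 still-open variables draw from only 6 values {2, 5, 6, 7, 8, 9}, so each is used; only slot 8 can be 9, hence slot 8 = 9.
slot 2, slot 5, slot 6 between them cover only {2, 5, 8} — a naked triple. Remove those values from slot 7.
No further eliminations apply; slot 5 can still be any of 2, 5, 8.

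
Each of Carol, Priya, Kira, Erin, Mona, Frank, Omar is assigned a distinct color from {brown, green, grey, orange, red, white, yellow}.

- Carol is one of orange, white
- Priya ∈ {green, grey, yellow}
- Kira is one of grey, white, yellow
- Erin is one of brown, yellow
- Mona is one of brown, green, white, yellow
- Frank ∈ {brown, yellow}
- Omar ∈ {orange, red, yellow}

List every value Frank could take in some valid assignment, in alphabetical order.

The 7 variables draw from only 7 values {brown, green, grey, orange, red, white, yellow}, so each is used; only Omar can be red, hence Omar = red.
Among the 6 still-open variables, orange fits only Carol (and all 6 values in {brown, green, grey, orange, white, yellow} must be used), so Carol = orange.
Erin and Frank share exactly the 2 values {brown, yellow}; by pigeonhole those values go to them, so strike brown, yellow from Priya, Kira, Mona.
No further eliminations apply; Frank can still be any of brown, yellow.

brown, yellow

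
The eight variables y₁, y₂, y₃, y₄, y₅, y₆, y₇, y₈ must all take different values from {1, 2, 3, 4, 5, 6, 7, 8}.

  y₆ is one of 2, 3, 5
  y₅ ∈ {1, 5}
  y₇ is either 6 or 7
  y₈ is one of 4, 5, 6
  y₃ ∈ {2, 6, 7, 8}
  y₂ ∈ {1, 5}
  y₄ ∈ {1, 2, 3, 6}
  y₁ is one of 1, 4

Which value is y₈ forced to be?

6

Among the 8 variables, 8 fits only y₃ (and all 8 values in {1, 2, 3, 4, 5, 6, 7, 8} must be used), so y₃ = 8.
The 7 still-open variables draw from only 7 values {1, 2, 3, 4, 5, 6, 7}, so each is used; only y₇ can be 7, hence y₇ = 7.
y₂ and y₅ share exactly the 2 values {1, 5}; by pigeonhole those values go to them, so strike 1, 5 from y₁, y₄, y₆, y₈.
y₁ has just one choice, so y₁ = 4. Remove 4 from y₈.
So y₈ = 6.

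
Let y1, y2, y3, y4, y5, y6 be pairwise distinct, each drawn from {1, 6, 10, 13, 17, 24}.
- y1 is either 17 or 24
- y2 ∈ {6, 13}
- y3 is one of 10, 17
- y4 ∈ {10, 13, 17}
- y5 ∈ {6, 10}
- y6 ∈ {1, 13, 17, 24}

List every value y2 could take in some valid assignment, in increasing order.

Among the 6 variables, 1 fits only y6 (and all 6 values in {1, 6, 10, 13, 17, 24} must be used), so y6 = 1.
The 5 still-open variables draw from only 5 values {6, 10, 13, 17, 24}, so each is used; only y1 can be 24, hence y1 = 24.
No further eliminations apply; y2 can still be any of 6, 13.

6, 13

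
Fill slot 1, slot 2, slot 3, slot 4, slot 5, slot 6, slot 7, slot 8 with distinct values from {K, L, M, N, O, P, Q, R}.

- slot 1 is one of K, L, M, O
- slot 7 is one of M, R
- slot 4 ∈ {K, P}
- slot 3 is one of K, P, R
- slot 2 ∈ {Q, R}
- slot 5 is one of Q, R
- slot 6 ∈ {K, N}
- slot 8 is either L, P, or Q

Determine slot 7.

M

The 8 variables together cover exactly {K, L, M, N, O, P, Q, R} — 8 values for 8 variables — and N appears only in slot 6's list, so slot 6 = N.
The 7 still-open variables draw from only 7 values {K, L, M, O, P, Q, R}, so each is used; only slot 1 can be O, hence slot 1 = O.
The 6 still-open variables draw from only 6 values {K, L, M, P, Q, R}, so each is used; only slot 8 can be L, hence slot 8 = L.
The 5 still-open variables together cover exactly {K, M, P, Q, R} — 5 values for 5 variables — and M appears only in slot 7's list, so slot 7 = M.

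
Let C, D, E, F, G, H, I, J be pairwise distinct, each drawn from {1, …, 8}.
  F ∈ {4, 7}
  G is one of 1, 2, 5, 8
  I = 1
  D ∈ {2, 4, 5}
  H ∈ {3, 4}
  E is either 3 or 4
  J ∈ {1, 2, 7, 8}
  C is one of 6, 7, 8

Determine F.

7

I has just one choice, so I = 1. So G, J can't be 1.
The 7 still-open variables draw from only 7 values {2, 3, 4, 5, 6, 7, 8}, so each is used; only C can be 6, hence C = 6.
E and H share exactly the 2 values {3, 4}; by pigeonhole those values go to them, so strike 3, 4 from D, F.
So F = 7.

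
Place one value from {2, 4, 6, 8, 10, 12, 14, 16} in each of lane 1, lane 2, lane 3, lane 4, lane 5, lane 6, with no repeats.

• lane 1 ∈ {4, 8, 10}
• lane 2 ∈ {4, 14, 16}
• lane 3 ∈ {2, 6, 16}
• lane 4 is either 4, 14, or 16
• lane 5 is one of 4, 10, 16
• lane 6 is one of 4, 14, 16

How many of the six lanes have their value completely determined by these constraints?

lane 2, lane 4, lane 6 between them cover only {4, 14, 16} — a naked triple. Remove those values from lane 1, lane 3, lane 5.
That leaves lane 5 = 10. So lane 1 can't be 10.
lane 1's domain is down to {8}, so lane 1 = 8.
Determined: lane 1=8, lane 5=10. The other lanes each still have more than one consistent value. That makes 2.

2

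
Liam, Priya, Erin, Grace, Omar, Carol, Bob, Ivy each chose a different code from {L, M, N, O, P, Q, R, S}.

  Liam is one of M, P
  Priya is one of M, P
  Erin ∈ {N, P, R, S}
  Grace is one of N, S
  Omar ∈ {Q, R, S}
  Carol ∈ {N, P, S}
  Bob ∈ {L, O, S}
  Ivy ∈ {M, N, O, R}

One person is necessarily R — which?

Erin

The 8 variables draw from only 8 values {L, M, N, O, P, Q, R, S}, so each is used; only Bob can be L, hence Bob = L.
The 7 still-open variables together cover exactly {M, N, O, P, Q, R, S} — 7 values for 7 variables — and O appears only in Ivy's list, so Ivy = O.
The 6 still-open variables draw from only 6 values {M, N, P, Q, R, S}, so each is used; only Omar can be Q, hence Omar = Q.
The 5 still-open variables draw from only 5 values {M, N, P, R, S}, so each is used; only Erin can be R, hence Erin = R.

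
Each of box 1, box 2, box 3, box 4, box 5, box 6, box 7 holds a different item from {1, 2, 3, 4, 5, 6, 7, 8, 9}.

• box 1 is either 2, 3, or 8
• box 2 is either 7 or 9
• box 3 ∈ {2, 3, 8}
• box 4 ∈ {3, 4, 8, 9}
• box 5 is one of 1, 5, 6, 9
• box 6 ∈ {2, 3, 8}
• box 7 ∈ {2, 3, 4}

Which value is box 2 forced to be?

7

box 1, box 3, box 6 between them cover only {2, 3, 8} — a naked triple. Remove those values from box 4, box 7.
That leaves box 7 = 4. So box 4 can't be 4.
box 4 has just one choice, so box 4 = 9. So box 2, box 5 can't be 9.
So box 2 = 7.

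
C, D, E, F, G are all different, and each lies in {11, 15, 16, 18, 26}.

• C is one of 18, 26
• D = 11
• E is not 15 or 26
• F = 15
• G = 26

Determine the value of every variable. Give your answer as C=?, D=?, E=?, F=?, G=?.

C=18, D=11, E=16, F=15, G=26

D has just one choice, so D = 11. Eliminate 11 elsewhere: E.
F's domain is down to {15}, so F = 15.
G's domain is down to {26}, so G = 26. Eliminate 26 elsewhere: C.
C must be 18 (only option left). Remove 18 from E.
E's domain is down to {16}, so E = 16.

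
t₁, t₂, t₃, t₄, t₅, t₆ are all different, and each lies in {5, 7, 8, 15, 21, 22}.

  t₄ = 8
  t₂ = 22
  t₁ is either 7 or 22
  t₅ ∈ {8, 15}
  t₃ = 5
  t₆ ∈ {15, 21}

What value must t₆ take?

21

t₂'s domain is down to {22}, so t₂ = 22. Remove 22 from t₁.
t₃'s domain is down to {5}, so t₃ = 5.
That leaves t₄ = 8. So t₅ can't be 8.
t₅'s domain is down to {15}, so t₅ = 15. Strike 15 from t₆.
So t₆ = 21.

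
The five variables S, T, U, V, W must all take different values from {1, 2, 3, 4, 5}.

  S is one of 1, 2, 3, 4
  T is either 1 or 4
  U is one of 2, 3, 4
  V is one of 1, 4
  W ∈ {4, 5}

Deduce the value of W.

The 5 variables draw from only 5 values {1, 2, 3, 4, 5}, so each is used; only W can be 5, hence W = 5.

5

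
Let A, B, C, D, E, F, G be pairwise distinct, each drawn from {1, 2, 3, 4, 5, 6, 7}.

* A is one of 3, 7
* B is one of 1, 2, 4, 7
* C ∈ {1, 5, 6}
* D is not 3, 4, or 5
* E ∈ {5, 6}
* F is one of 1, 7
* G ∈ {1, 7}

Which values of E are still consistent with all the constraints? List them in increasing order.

The 7 variables together cover exactly {1, 2, 3, 4, 5, 6, 7} — 7 values for 7 variables — and 3 appears only in A's list, so A = 3.
Among the 6 still-open variables, 4 fits only B (and all 6 values in {1, 2, 4, 5, 6, 7} must be used), so B = 4.
The 5 still-open variables together cover exactly {1, 2, 5, 6, 7} — 5 values for 5 variables — and 2 appears only in D's list, so D = 2.
The 2 variables F and G are confined to {1, 7}, which locks those values in; drop them from C.
No further eliminations apply; E can still be any of 5, 6.

5, 6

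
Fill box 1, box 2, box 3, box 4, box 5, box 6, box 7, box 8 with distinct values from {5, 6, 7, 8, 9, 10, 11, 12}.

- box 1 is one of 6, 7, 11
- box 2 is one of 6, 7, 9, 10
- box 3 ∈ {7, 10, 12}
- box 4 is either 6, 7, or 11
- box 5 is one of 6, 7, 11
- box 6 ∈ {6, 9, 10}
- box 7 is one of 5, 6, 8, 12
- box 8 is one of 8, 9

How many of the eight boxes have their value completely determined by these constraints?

The 8 variables together cover exactly {5, 6, 7, 8, 9, 10, 11, 12} — 8 values for 8 variables — and 5 appears only in box 7's list, so box 7 = 5.
The 7 still-open variables together cover exactly {6, 7, 8, 9, 10, 11, 12} — 7 values for 7 variables — and 8 appears only in box 8's list, so box 8 = 8.
Among the 6 still-open variables, 12 fits only box 3 (and all 6 values in {6, 7, 9, 10, 11, 12} must be used), so box 3 = 12.
box 1, box 4, box 5 between them cover only {6, 7, 11} — a naked triple. Remove those values from box 2, box 6.
Determined: box 3=12, box 7=5, box 8=8. The other boxes each still have more than one consistent value. That makes 3.

3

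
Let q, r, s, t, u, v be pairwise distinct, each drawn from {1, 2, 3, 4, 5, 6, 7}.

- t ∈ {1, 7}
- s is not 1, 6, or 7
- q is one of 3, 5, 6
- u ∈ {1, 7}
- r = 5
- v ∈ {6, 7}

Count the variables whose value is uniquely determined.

r's domain is down to {5}, so r = 5. Strike 5 from q, s.
t and u between them cover only {1, 7} — a naked pair. Remove those values from v.
v's domain is down to {6}, so v = 6. Eliminate 6 elsewhere: q.
q's domain is down to {3}, so q = 3. Strike 3 from s.
Determined: q=3, r=5, v=6. The other variables each still have more than one consistent value. That makes 3.

3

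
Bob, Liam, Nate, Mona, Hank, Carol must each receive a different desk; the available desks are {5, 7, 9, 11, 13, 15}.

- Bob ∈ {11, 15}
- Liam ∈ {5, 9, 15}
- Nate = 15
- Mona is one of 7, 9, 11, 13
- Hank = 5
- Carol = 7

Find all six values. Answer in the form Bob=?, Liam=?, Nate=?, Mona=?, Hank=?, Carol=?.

Nate's domain is down to {15}, so Nate = 15. Remove 15 from Bob, Liam.
That leaves Hank = 5. So Liam can't be 5.
Carol has just one choice, so Carol = 7. So Mona can't be 7.
That leaves Bob = 11. Strike 11 from Mona.
Liam has just one choice, so Liam = 9. So Mona can't be 9.
That leaves Mona = 13.

Bob=11, Liam=9, Nate=15, Mona=13, Hank=5, Carol=7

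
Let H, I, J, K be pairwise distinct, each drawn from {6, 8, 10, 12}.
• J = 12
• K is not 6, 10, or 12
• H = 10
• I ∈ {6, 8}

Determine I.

H's domain is down to {10}, so H = 10.
J must be 12 (only option left).
K has just one choice, so K = 8. Remove 8 from I.
So I = 6.

6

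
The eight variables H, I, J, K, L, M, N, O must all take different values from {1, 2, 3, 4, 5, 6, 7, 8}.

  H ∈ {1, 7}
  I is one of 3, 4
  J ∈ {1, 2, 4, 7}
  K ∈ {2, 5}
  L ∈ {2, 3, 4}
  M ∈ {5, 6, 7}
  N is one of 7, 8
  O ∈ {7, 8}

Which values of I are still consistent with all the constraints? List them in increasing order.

3, 4

Among the 8 variables, 6 fits only M (and all 8 values in {1, 2, 3, 4, 5, 6, 7, 8} must be used), so M = 6.
The 7 still-open variables draw from only 7 values {1, 2, 3, 4, 5, 7, 8}, so each is used; only K can be 5, hence K = 5.
The 2 variables N and O are confined to {7, 8}, which locks those values in; drop them from H, J.
H must be 1 (only option left). Strike 1 from J.
No further eliminations apply; I can still be any of 3, 4.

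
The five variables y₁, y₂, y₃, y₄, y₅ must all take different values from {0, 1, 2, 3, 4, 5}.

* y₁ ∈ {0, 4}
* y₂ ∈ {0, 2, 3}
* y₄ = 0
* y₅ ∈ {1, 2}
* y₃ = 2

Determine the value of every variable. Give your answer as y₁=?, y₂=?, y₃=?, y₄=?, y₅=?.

y₃ has just one choice, so y₃ = 2. So y₂, y₅ can't be 2.
That leaves y₄ = 0. Remove 0 from y₁, y₂.
y₅'s domain is down to {1}, so y₅ = 1.
That leaves y₁ = 4.
That leaves y₂ = 3.

y₁=4, y₂=3, y₃=2, y₄=0, y₅=1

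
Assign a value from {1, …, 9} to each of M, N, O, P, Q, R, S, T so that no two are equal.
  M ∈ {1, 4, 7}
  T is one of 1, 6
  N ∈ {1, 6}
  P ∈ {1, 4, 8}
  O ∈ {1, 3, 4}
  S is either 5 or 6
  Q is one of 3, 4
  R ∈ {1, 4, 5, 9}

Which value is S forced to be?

The 8 variables together cover exactly {1, 3, 4, 5, 6, 7, 8, 9} — 8 values for 8 variables — and 7 appears only in M's list, so M = 7.
The 7 still-open variables draw from only 7 values {1, 3, 4, 5, 6, 8, 9}, so each is used; only P can be 8, hence P = 8.
The 6 still-open variables draw from only 6 values {1, 3, 4, 5, 6, 9}, so each is used; only R can be 9, hence R = 9.
The 5 still-open variables together cover exactly {1, 3, 4, 5, 6} — 5 values for 5 variables — and 5 appears only in S's list, so S = 5.

5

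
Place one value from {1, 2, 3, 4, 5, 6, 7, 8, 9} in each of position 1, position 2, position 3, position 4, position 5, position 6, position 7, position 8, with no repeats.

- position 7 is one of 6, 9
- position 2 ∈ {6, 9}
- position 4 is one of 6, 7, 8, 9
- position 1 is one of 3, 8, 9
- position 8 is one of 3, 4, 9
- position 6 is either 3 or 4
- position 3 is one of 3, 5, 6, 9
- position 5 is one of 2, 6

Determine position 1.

8

Among the 8 variables, 2 fits only position 5 (and all 8 values in {2, 3, 4, 5, 6, 7, 8, 9} must be used), so position 5 = 2.
Among the 7 still-open variables, 5 fits only position 3 (and all 7 values in {3, 4, 5, 6, 7, 8, 9} must be used), so position 3 = 5.
The 6 still-open variables draw from only 6 values {3, 4, 6, 7, 8, 9}, so each is used; only position 4 can be 7, hence position 4 = 7.
The 5 still-open variables draw from only 5 values {3, 4, 6, 8, 9}, so each is used; only position 1 can be 8, hence position 1 = 8.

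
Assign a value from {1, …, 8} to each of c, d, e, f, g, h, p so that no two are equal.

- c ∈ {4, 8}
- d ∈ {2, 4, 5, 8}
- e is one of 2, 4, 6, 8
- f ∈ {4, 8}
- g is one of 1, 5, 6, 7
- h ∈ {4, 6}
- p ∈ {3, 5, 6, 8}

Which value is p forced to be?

c and f share exactly the 2 values {4, 8}; by pigeonhole those values go to them, so strike 4, 8 from d, e, h, p.
h must be 6 (only option left). Remove 6 from e, g, p.
e has just one choice, so e = 2. So d can't be 2.
d must be 5 (only option left). Eliminate 5 elsewhere: g, p.
So p = 3.

3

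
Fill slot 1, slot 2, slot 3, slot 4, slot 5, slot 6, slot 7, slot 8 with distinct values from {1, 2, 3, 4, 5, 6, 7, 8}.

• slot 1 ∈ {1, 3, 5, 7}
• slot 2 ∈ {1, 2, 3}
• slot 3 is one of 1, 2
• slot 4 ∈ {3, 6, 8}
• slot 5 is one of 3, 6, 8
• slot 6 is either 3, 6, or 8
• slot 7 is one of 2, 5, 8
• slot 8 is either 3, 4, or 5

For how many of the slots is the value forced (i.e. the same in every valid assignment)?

The 8 variables together cover exactly {1, 2, 3, 4, 5, 6, 7, 8} — 8 values for 8 variables — and 4 appears only in slot 8's list, so slot 8 = 4.
Among the 7 still-open variables, 7 fits only slot 1 (and all 7 values in {1, 2, 3, 5, 6, 7, 8} must be used), so slot 1 = 7.
Among the 6 still-open variables, 5 fits only slot 7 (and all 6 values in {1, 2, 3, 5, 6, 8} must be used), so slot 7 = 5.
slot 4, slot 5, slot 6 share exactly the 3 values {3, 6, 8}; by pigeonhole those values go to them, so strike 3, 6, 8 from slot 2.
Determined: slot 1=7, slot 7=5, slot 8=4. The other slots each still have more than one consistent value. That makes 3.

3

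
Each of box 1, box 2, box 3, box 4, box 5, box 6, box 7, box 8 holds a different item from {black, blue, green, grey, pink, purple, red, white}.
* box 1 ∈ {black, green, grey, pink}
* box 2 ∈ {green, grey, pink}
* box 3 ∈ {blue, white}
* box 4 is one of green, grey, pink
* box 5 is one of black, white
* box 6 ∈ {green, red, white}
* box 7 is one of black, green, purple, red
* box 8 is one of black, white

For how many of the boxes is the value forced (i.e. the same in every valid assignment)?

3

Among the 8 variables, blue fits only box 3 (and all 8 values in {black, blue, green, grey, pink, purple, red, white} must be used), so box 3 = blue.
The 7 still-open variables together cover exactly {black, green, grey, pink, purple, red, white} — 7 values for 7 variables — and purple appears only in box 7's list, so box 7 = purple.
The 6 still-open variables together cover exactly {black, green, grey, pink, red, white} — 6 values for 6 variables — and red appears only in box 6's list, so box 6 = red.
The 2 variables box 5 and box 8 are confined to {black, white}, which locks those values in; drop them from box 1.
Determined: box 3=blue, box 6=red, box 7=purple. The other boxes each still have more than one consistent value. That makes 3.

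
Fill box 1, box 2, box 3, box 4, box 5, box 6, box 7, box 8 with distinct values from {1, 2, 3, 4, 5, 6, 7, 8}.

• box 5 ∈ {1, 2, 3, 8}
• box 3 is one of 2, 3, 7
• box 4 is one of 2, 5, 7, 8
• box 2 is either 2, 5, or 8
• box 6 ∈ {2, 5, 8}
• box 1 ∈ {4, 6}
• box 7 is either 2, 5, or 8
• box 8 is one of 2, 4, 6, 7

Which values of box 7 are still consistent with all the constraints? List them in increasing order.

Among the 8 variables, 1 fits only box 5 (and all 8 values in {1, 2, 3, 4, 5, 6, 7, 8} must be used), so box 5 = 1.
The 7 still-open variables draw from only 7 values {2, 3, 4, 5, 6, 7, 8}, so each is used; only box 3 can be 3, hence box 3 = 3.
The 3 variables box 2, box 6, box 7 are confined to {2, 5, 8}, which locks those values in; drop them from box 4, box 8.
box 4 has just one choice, so box 4 = 7. Strike 7 from box 8.
No further eliminations apply; box 7 can still be any of 2, 5, 8.

2, 5, 8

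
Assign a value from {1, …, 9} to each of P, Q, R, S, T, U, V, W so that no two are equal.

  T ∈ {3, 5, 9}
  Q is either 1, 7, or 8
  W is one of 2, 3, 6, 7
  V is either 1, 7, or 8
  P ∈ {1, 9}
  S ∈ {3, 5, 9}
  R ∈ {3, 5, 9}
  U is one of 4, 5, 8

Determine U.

The 3 variables R, S, T are confined to {3, 5, 9}, which locks those values in; drop them from P, U, W.
P must be 1 (only option left). Eliminate 1 elsewhere: Q, V.
The 2 variables Q and V are confined to {7, 8}, which locks those values in; drop them from U, W.
So U = 4.

4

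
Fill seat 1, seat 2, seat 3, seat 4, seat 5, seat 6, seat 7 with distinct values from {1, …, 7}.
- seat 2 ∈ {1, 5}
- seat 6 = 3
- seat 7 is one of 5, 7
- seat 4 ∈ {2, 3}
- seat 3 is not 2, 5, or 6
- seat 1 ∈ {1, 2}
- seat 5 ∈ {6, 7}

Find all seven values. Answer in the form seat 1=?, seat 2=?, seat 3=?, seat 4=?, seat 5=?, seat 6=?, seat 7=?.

seat 1=1, seat 2=5, seat 3=4, seat 4=2, seat 5=6, seat 6=3, seat 7=7

seat 6 has just one choice, so seat 6 = 3. Remove 3 from seat 3, seat 4.
seat 4 has just one choice, so seat 4 = 2. Eliminate 2 elsewhere: seat 1.
That leaves seat 1 = 1. Eliminate 1 elsewhere: seat 2, seat 3.
seat 2 must be 5 (only option left). So seat 7 can't be 5.
seat 7 has just one choice, so seat 7 = 7. Eliminate 7 elsewhere: seat 3, seat 5.
seat 3 has just one choice, so seat 3 = 4.
seat 5's domain is down to {6}, so seat 5 = 6.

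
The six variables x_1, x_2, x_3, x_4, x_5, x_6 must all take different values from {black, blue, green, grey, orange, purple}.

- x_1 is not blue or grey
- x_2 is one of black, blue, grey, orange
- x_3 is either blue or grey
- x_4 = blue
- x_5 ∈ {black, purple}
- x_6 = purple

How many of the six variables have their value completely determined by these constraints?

x_4 has just one choice, so x_4 = blue. Remove blue from x_2, x_3.
x_6's domain is down to {purple}, so x_6 = purple. Remove purple from x_1, x_5.
x_3's domain is down to {grey}, so x_3 = grey. Eliminate grey elsewhere: x_2.
x_5 must be black (only option left). So x_1, x_2 can't be black.
x_2's domain is down to {orange}, so x_2 = orange. So x_1 can't be orange.
x_1 has just one choice, so x_1 = green.
Every variable is fixed: x_1=green, x_2=orange, x_3=grey, x_4=blue, x_5=black, x_6=purple. That makes 6.

6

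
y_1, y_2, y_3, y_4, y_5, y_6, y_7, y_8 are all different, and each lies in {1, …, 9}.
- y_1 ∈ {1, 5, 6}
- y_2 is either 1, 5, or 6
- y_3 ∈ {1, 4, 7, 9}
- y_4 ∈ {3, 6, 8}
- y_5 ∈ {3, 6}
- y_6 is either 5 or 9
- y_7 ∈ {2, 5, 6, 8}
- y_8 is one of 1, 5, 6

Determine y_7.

2

y_1, y_2, y_8 between them cover only {1, 5, 6} — a naked triple. Remove those values from y_3, y_4, y_5, y_6, y_7.
y_5's domain is down to {3}, so y_5 = 3. Eliminate 3 elsewhere: y_4.
y_6's domain is down to {9}, so y_6 = 9. Strike 9 from y_3.
y_4 must be 8 (only option left). So y_7 can't be 8.
So y_7 = 2.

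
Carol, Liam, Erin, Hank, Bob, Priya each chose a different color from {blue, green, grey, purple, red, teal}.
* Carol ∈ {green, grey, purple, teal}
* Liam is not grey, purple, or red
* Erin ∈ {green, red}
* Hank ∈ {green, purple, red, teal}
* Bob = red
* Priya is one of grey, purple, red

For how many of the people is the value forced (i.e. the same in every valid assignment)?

3

Bob has just one choice, so Bob = red. Eliminate red elsewhere: Erin, Hank, Priya.
Erin's domain is down to {green}, so Erin = green. Remove green from Carol, Liam, Hank.
The 4 still-open variables together cover exactly {blue, grey, purple, teal} — 4 values for 4 variables — and blue appears only in Liam's list, so Liam = blue.
Determined: Liam=blue, Erin=green, Bob=red. The other people each still have more than one consistent value. That makes 3.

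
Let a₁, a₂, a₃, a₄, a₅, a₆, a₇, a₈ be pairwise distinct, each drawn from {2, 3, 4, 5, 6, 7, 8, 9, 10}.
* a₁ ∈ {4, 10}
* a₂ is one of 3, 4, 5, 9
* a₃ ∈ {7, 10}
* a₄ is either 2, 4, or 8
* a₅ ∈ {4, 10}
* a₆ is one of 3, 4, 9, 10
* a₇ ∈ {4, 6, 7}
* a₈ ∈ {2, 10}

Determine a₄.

8

a₁ and a₅ between them cover only {4, 10} — a naked pair. Remove those values from a₂, a₃, a₄, a₆, a₇, a₈.
That leaves a₃ = 7. So a₇ can't be 7.
a₇'s domain is down to {6}, so a₇ = 6.
That leaves a₈ = 2. So a₄ can't be 2.
So a₄ = 8.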